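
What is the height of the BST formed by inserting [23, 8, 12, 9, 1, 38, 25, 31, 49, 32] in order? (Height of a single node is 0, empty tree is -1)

Insertion order: [23, 8, 12, 9, 1, 38, 25, 31, 49, 32]
Tree (level-order array): [23, 8, 38, 1, 12, 25, 49, None, None, 9, None, None, 31, None, None, None, None, None, 32]
Compute height bottom-up (empty subtree = -1):
  height(1) = 1 + max(-1, -1) = 0
  height(9) = 1 + max(-1, -1) = 0
  height(12) = 1 + max(0, -1) = 1
  height(8) = 1 + max(0, 1) = 2
  height(32) = 1 + max(-1, -1) = 0
  height(31) = 1 + max(-1, 0) = 1
  height(25) = 1 + max(-1, 1) = 2
  height(49) = 1 + max(-1, -1) = 0
  height(38) = 1 + max(2, 0) = 3
  height(23) = 1 + max(2, 3) = 4
Height = 4


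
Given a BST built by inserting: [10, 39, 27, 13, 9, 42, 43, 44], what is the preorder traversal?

Tree insertion order: [10, 39, 27, 13, 9, 42, 43, 44]
Tree (level-order array): [10, 9, 39, None, None, 27, 42, 13, None, None, 43, None, None, None, 44]
Preorder traversal: [10, 9, 39, 27, 13, 42, 43, 44]


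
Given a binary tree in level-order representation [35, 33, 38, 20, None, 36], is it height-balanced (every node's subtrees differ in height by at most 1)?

Tree (level-order array): [35, 33, 38, 20, None, 36]
Definition: a tree is height-balanced if, at every node, |h(left) - h(right)| <= 1 (empty subtree has height -1).
Bottom-up per-node check:
  node 20: h_left=-1, h_right=-1, diff=0 [OK], height=0
  node 33: h_left=0, h_right=-1, diff=1 [OK], height=1
  node 36: h_left=-1, h_right=-1, diff=0 [OK], height=0
  node 38: h_left=0, h_right=-1, diff=1 [OK], height=1
  node 35: h_left=1, h_right=1, diff=0 [OK], height=2
All nodes satisfy the balance condition.
Result: Balanced


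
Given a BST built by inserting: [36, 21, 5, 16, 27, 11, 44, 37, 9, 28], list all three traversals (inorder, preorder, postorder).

Tree insertion order: [36, 21, 5, 16, 27, 11, 44, 37, 9, 28]
Tree (level-order array): [36, 21, 44, 5, 27, 37, None, None, 16, None, 28, None, None, 11, None, None, None, 9]
Inorder (L, root, R): [5, 9, 11, 16, 21, 27, 28, 36, 37, 44]
Preorder (root, L, R): [36, 21, 5, 16, 11, 9, 27, 28, 44, 37]
Postorder (L, R, root): [9, 11, 16, 5, 28, 27, 21, 37, 44, 36]


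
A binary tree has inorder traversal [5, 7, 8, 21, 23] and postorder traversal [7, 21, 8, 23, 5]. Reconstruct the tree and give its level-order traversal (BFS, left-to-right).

Inorder:   [5, 7, 8, 21, 23]
Postorder: [7, 21, 8, 23, 5]
Algorithm: postorder visits root last, so walk postorder right-to-left;
each value is the root of the current inorder slice — split it at that
value, recurse on the right subtree first, then the left.
Recursive splits:
  root=5; inorder splits into left=[], right=[7, 8, 21, 23]
  root=23; inorder splits into left=[7, 8, 21], right=[]
  root=8; inorder splits into left=[7], right=[21]
  root=21; inorder splits into left=[], right=[]
  root=7; inorder splits into left=[], right=[]
Reconstructed level-order: [5, 23, 8, 7, 21]


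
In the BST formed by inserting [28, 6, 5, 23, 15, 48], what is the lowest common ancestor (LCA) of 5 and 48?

Tree insertion order: [28, 6, 5, 23, 15, 48]
Tree (level-order array): [28, 6, 48, 5, 23, None, None, None, None, 15]
In a BST, the LCA of p=5, q=48 is the first node v on the
root-to-leaf path with p <= v <= q (go left if both < v, right if both > v).
Walk from root:
  at 28: 5 <= 28 <= 48, this is the LCA
LCA = 28


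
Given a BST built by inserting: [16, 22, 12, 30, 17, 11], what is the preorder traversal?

Tree insertion order: [16, 22, 12, 30, 17, 11]
Tree (level-order array): [16, 12, 22, 11, None, 17, 30]
Preorder traversal: [16, 12, 11, 22, 17, 30]


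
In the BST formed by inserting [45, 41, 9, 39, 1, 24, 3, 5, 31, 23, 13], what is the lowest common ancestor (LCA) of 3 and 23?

Tree insertion order: [45, 41, 9, 39, 1, 24, 3, 5, 31, 23, 13]
Tree (level-order array): [45, 41, None, 9, None, 1, 39, None, 3, 24, None, None, 5, 23, 31, None, None, 13]
In a BST, the LCA of p=3, q=23 is the first node v on the
root-to-leaf path with p <= v <= q (go left if both < v, right if both > v).
Walk from root:
  at 45: both 3 and 23 < 45, go left
  at 41: both 3 and 23 < 41, go left
  at 9: 3 <= 9 <= 23, this is the LCA
LCA = 9


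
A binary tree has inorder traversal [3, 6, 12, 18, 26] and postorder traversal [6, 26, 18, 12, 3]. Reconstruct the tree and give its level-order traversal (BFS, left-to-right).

Inorder:   [3, 6, 12, 18, 26]
Postorder: [6, 26, 18, 12, 3]
Algorithm: postorder visits root last, so walk postorder right-to-left;
each value is the root of the current inorder slice — split it at that
value, recurse on the right subtree first, then the left.
Recursive splits:
  root=3; inorder splits into left=[], right=[6, 12, 18, 26]
  root=12; inorder splits into left=[6], right=[18, 26]
  root=18; inorder splits into left=[], right=[26]
  root=26; inorder splits into left=[], right=[]
  root=6; inorder splits into left=[], right=[]
Reconstructed level-order: [3, 12, 6, 18, 26]


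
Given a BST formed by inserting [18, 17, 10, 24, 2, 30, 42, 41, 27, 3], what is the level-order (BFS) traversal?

Tree insertion order: [18, 17, 10, 24, 2, 30, 42, 41, 27, 3]
Tree (level-order array): [18, 17, 24, 10, None, None, 30, 2, None, 27, 42, None, 3, None, None, 41]
BFS from the root, enqueuing left then right child of each popped node:
  queue [18] -> pop 18, enqueue [17, 24], visited so far: [18]
  queue [17, 24] -> pop 17, enqueue [10], visited so far: [18, 17]
  queue [24, 10] -> pop 24, enqueue [30], visited so far: [18, 17, 24]
  queue [10, 30] -> pop 10, enqueue [2], visited so far: [18, 17, 24, 10]
  queue [30, 2] -> pop 30, enqueue [27, 42], visited so far: [18, 17, 24, 10, 30]
  queue [2, 27, 42] -> pop 2, enqueue [3], visited so far: [18, 17, 24, 10, 30, 2]
  queue [27, 42, 3] -> pop 27, enqueue [none], visited so far: [18, 17, 24, 10, 30, 2, 27]
  queue [42, 3] -> pop 42, enqueue [41], visited so far: [18, 17, 24, 10, 30, 2, 27, 42]
  queue [3, 41] -> pop 3, enqueue [none], visited so far: [18, 17, 24, 10, 30, 2, 27, 42, 3]
  queue [41] -> pop 41, enqueue [none], visited so far: [18, 17, 24, 10, 30, 2, 27, 42, 3, 41]
Result: [18, 17, 24, 10, 30, 2, 27, 42, 3, 41]


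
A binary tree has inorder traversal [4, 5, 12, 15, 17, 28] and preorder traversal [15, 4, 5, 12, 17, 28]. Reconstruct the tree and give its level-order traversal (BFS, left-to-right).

Inorder:  [4, 5, 12, 15, 17, 28]
Preorder: [15, 4, 5, 12, 17, 28]
Algorithm: preorder visits root first, so consume preorder in order;
for each root, split the current inorder slice at that value into
left-subtree inorder and right-subtree inorder, then recurse.
Recursive splits:
  root=15; inorder splits into left=[4, 5, 12], right=[17, 28]
  root=4; inorder splits into left=[], right=[5, 12]
  root=5; inorder splits into left=[], right=[12]
  root=12; inorder splits into left=[], right=[]
  root=17; inorder splits into left=[], right=[28]
  root=28; inorder splits into left=[], right=[]
Reconstructed level-order: [15, 4, 17, 5, 28, 12]


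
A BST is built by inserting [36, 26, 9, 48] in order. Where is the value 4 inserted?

Starting tree (level order): [36, 26, 48, 9]
Insertion path: 36 -> 26 -> 9
Result: insert 4 as left child of 9
Final tree (level order): [36, 26, 48, 9, None, None, None, 4]


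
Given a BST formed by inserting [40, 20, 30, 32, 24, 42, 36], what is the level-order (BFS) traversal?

Tree insertion order: [40, 20, 30, 32, 24, 42, 36]
Tree (level-order array): [40, 20, 42, None, 30, None, None, 24, 32, None, None, None, 36]
BFS from the root, enqueuing left then right child of each popped node:
  queue [40] -> pop 40, enqueue [20, 42], visited so far: [40]
  queue [20, 42] -> pop 20, enqueue [30], visited so far: [40, 20]
  queue [42, 30] -> pop 42, enqueue [none], visited so far: [40, 20, 42]
  queue [30] -> pop 30, enqueue [24, 32], visited so far: [40, 20, 42, 30]
  queue [24, 32] -> pop 24, enqueue [none], visited so far: [40, 20, 42, 30, 24]
  queue [32] -> pop 32, enqueue [36], visited so far: [40, 20, 42, 30, 24, 32]
  queue [36] -> pop 36, enqueue [none], visited so far: [40, 20, 42, 30, 24, 32, 36]
Result: [40, 20, 42, 30, 24, 32, 36]


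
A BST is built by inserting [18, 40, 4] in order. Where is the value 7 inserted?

Starting tree (level order): [18, 4, 40]
Insertion path: 18 -> 4
Result: insert 7 as right child of 4
Final tree (level order): [18, 4, 40, None, 7]


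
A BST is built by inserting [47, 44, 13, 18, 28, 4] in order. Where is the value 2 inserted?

Starting tree (level order): [47, 44, None, 13, None, 4, 18, None, None, None, 28]
Insertion path: 47 -> 44 -> 13 -> 4
Result: insert 2 as left child of 4
Final tree (level order): [47, 44, None, 13, None, 4, 18, 2, None, None, 28]


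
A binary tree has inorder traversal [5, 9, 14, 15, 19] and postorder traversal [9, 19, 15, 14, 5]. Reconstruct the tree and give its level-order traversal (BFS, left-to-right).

Inorder:   [5, 9, 14, 15, 19]
Postorder: [9, 19, 15, 14, 5]
Algorithm: postorder visits root last, so walk postorder right-to-left;
each value is the root of the current inorder slice — split it at that
value, recurse on the right subtree first, then the left.
Recursive splits:
  root=5; inorder splits into left=[], right=[9, 14, 15, 19]
  root=14; inorder splits into left=[9], right=[15, 19]
  root=15; inorder splits into left=[], right=[19]
  root=19; inorder splits into left=[], right=[]
  root=9; inorder splits into left=[], right=[]
Reconstructed level-order: [5, 14, 9, 15, 19]


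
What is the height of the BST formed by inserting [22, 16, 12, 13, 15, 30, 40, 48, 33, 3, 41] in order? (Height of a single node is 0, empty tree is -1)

Insertion order: [22, 16, 12, 13, 15, 30, 40, 48, 33, 3, 41]
Tree (level-order array): [22, 16, 30, 12, None, None, 40, 3, 13, 33, 48, None, None, None, 15, None, None, 41]
Compute height bottom-up (empty subtree = -1):
  height(3) = 1 + max(-1, -1) = 0
  height(15) = 1 + max(-1, -1) = 0
  height(13) = 1 + max(-1, 0) = 1
  height(12) = 1 + max(0, 1) = 2
  height(16) = 1 + max(2, -1) = 3
  height(33) = 1 + max(-1, -1) = 0
  height(41) = 1 + max(-1, -1) = 0
  height(48) = 1 + max(0, -1) = 1
  height(40) = 1 + max(0, 1) = 2
  height(30) = 1 + max(-1, 2) = 3
  height(22) = 1 + max(3, 3) = 4
Height = 4


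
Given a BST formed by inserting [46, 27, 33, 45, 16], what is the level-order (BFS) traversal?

Tree insertion order: [46, 27, 33, 45, 16]
Tree (level-order array): [46, 27, None, 16, 33, None, None, None, 45]
BFS from the root, enqueuing left then right child of each popped node:
  queue [46] -> pop 46, enqueue [27], visited so far: [46]
  queue [27] -> pop 27, enqueue [16, 33], visited so far: [46, 27]
  queue [16, 33] -> pop 16, enqueue [none], visited so far: [46, 27, 16]
  queue [33] -> pop 33, enqueue [45], visited so far: [46, 27, 16, 33]
  queue [45] -> pop 45, enqueue [none], visited so far: [46, 27, 16, 33, 45]
Result: [46, 27, 16, 33, 45]


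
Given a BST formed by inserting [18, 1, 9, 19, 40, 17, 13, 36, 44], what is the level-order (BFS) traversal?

Tree insertion order: [18, 1, 9, 19, 40, 17, 13, 36, 44]
Tree (level-order array): [18, 1, 19, None, 9, None, 40, None, 17, 36, 44, 13]
BFS from the root, enqueuing left then right child of each popped node:
  queue [18] -> pop 18, enqueue [1, 19], visited so far: [18]
  queue [1, 19] -> pop 1, enqueue [9], visited so far: [18, 1]
  queue [19, 9] -> pop 19, enqueue [40], visited so far: [18, 1, 19]
  queue [9, 40] -> pop 9, enqueue [17], visited so far: [18, 1, 19, 9]
  queue [40, 17] -> pop 40, enqueue [36, 44], visited so far: [18, 1, 19, 9, 40]
  queue [17, 36, 44] -> pop 17, enqueue [13], visited so far: [18, 1, 19, 9, 40, 17]
  queue [36, 44, 13] -> pop 36, enqueue [none], visited so far: [18, 1, 19, 9, 40, 17, 36]
  queue [44, 13] -> pop 44, enqueue [none], visited so far: [18, 1, 19, 9, 40, 17, 36, 44]
  queue [13] -> pop 13, enqueue [none], visited so far: [18, 1, 19, 9, 40, 17, 36, 44, 13]
Result: [18, 1, 19, 9, 40, 17, 36, 44, 13]


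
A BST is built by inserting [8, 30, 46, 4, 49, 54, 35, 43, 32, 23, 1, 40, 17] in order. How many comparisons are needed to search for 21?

Search path for 21: 8 -> 30 -> 23 -> 17
Found: False
Comparisons: 4


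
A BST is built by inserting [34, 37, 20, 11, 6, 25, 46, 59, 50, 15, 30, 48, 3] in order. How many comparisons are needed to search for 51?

Search path for 51: 34 -> 37 -> 46 -> 59 -> 50
Found: False
Comparisons: 5


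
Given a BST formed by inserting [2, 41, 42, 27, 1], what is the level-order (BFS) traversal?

Tree insertion order: [2, 41, 42, 27, 1]
Tree (level-order array): [2, 1, 41, None, None, 27, 42]
BFS from the root, enqueuing left then right child of each popped node:
  queue [2] -> pop 2, enqueue [1, 41], visited so far: [2]
  queue [1, 41] -> pop 1, enqueue [none], visited so far: [2, 1]
  queue [41] -> pop 41, enqueue [27, 42], visited so far: [2, 1, 41]
  queue [27, 42] -> pop 27, enqueue [none], visited so far: [2, 1, 41, 27]
  queue [42] -> pop 42, enqueue [none], visited so far: [2, 1, 41, 27, 42]
Result: [2, 1, 41, 27, 42]


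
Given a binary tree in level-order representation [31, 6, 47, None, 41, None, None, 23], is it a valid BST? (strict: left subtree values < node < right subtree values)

Level-order array: [31, 6, 47, None, 41, None, None, 23]
Validate using subtree bounds (lo, hi): at each node, require lo < value < hi,
then recurse left with hi=value and right with lo=value.
Preorder trace (stopping at first violation):
  at node 31 with bounds (-inf, +inf): OK
  at node 6 with bounds (-inf, 31): OK
  at node 41 with bounds (6, 31): VIOLATION
Node 41 violates its bound: not (6 < 41 < 31).
Result: Not a valid BST


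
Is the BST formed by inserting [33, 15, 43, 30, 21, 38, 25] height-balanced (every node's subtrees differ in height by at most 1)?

Tree (level-order array): [33, 15, 43, None, 30, 38, None, 21, None, None, None, None, 25]
Definition: a tree is height-balanced if, at every node, |h(left) - h(right)| <= 1 (empty subtree has height -1).
Bottom-up per-node check:
  node 25: h_left=-1, h_right=-1, diff=0 [OK], height=0
  node 21: h_left=-1, h_right=0, diff=1 [OK], height=1
  node 30: h_left=1, h_right=-1, diff=2 [FAIL (|1--1|=2 > 1)], height=2
  node 15: h_left=-1, h_right=2, diff=3 [FAIL (|-1-2|=3 > 1)], height=3
  node 38: h_left=-1, h_right=-1, diff=0 [OK], height=0
  node 43: h_left=0, h_right=-1, diff=1 [OK], height=1
  node 33: h_left=3, h_right=1, diff=2 [FAIL (|3-1|=2 > 1)], height=4
Node 30 violates the condition: |1 - -1| = 2 > 1.
Result: Not balanced


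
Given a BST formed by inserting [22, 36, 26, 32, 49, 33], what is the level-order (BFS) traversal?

Tree insertion order: [22, 36, 26, 32, 49, 33]
Tree (level-order array): [22, None, 36, 26, 49, None, 32, None, None, None, 33]
BFS from the root, enqueuing left then right child of each popped node:
  queue [22] -> pop 22, enqueue [36], visited so far: [22]
  queue [36] -> pop 36, enqueue [26, 49], visited so far: [22, 36]
  queue [26, 49] -> pop 26, enqueue [32], visited so far: [22, 36, 26]
  queue [49, 32] -> pop 49, enqueue [none], visited so far: [22, 36, 26, 49]
  queue [32] -> pop 32, enqueue [33], visited so far: [22, 36, 26, 49, 32]
  queue [33] -> pop 33, enqueue [none], visited so far: [22, 36, 26, 49, 32, 33]
Result: [22, 36, 26, 49, 32, 33]


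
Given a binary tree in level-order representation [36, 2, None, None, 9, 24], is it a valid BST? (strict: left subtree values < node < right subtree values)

Level-order array: [36, 2, None, None, 9, 24]
Validate using subtree bounds (lo, hi): at each node, require lo < value < hi,
then recurse left with hi=value and right with lo=value.
Preorder trace (stopping at first violation):
  at node 36 with bounds (-inf, +inf): OK
  at node 2 with bounds (-inf, 36): OK
  at node 9 with bounds (2, 36): OK
  at node 24 with bounds (2, 9): VIOLATION
Node 24 violates its bound: not (2 < 24 < 9).
Result: Not a valid BST


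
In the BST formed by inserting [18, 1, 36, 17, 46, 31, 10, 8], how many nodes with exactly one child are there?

Tree built from: [18, 1, 36, 17, 46, 31, 10, 8]
Tree (level-order array): [18, 1, 36, None, 17, 31, 46, 10, None, None, None, None, None, 8]
Rule: These are nodes with exactly 1 non-null child.
Per-node child counts:
  node 18: 2 child(ren)
  node 1: 1 child(ren)
  node 17: 1 child(ren)
  node 10: 1 child(ren)
  node 8: 0 child(ren)
  node 36: 2 child(ren)
  node 31: 0 child(ren)
  node 46: 0 child(ren)
Matching nodes: [1, 17, 10]
Count of nodes with exactly one child: 3


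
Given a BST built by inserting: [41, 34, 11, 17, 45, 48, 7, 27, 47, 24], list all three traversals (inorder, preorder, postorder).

Tree insertion order: [41, 34, 11, 17, 45, 48, 7, 27, 47, 24]
Tree (level-order array): [41, 34, 45, 11, None, None, 48, 7, 17, 47, None, None, None, None, 27, None, None, 24]
Inorder (L, root, R): [7, 11, 17, 24, 27, 34, 41, 45, 47, 48]
Preorder (root, L, R): [41, 34, 11, 7, 17, 27, 24, 45, 48, 47]
Postorder (L, R, root): [7, 24, 27, 17, 11, 34, 47, 48, 45, 41]


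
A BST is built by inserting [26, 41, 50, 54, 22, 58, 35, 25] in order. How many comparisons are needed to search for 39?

Search path for 39: 26 -> 41 -> 35
Found: False
Comparisons: 3


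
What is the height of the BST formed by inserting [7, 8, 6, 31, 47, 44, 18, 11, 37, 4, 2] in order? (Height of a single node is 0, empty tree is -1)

Insertion order: [7, 8, 6, 31, 47, 44, 18, 11, 37, 4, 2]
Tree (level-order array): [7, 6, 8, 4, None, None, 31, 2, None, 18, 47, None, None, 11, None, 44, None, None, None, 37]
Compute height bottom-up (empty subtree = -1):
  height(2) = 1 + max(-1, -1) = 0
  height(4) = 1 + max(0, -1) = 1
  height(6) = 1 + max(1, -1) = 2
  height(11) = 1 + max(-1, -1) = 0
  height(18) = 1 + max(0, -1) = 1
  height(37) = 1 + max(-1, -1) = 0
  height(44) = 1 + max(0, -1) = 1
  height(47) = 1 + max(1, -1) = 2
  height(31) = 1 + max(1, 2) = 3
  height(8) = 1 + max(-1, 3) = 4
  height(7) = 1 + max(2, 4) = 5
Height = 5


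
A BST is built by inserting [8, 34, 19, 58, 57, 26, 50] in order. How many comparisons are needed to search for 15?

Search path for 15: 8 -> 34 -> 19
Found: False
Comparisons: 3


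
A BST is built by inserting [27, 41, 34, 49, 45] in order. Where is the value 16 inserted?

Starting tree (level order): [27, None, 41, 34, 49, None, None, 45]
Insertion path: 27
Result: insert 16 as left child of 27
Final tree (level order): [27, 16, 41, None, None, 34, 49, None, None, 45]


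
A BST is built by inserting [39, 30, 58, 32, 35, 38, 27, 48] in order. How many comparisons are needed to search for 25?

Search path for 25: 39 -> 30 -> 27
Found: False
Comparisons: 3


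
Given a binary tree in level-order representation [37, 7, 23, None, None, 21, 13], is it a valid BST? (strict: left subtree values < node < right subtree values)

Level-order array: [37, 7, 23, None, None, 21, 13]
Validate using subtree bounds (lo, hi): at each node, require lo < value < hi,
then recurse left with hi=value and right with lo=value.
Preorder trace (stopping at first violation):
  at node 37 with bounds (-inf, +inf): OK
  at node 7 with bounds (-inf, 37): OK
  at node 23 with bounds (37, +inf): VIOLATION
Node 23 violates its bound: not (37 < 23 < +inf).
Result: Not a valid BST


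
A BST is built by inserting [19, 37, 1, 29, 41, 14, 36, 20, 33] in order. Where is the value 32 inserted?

Starting tree (level order): [19, 1, 37, None, 14, 29, 41, None, None, 20, 36, None, None, None, None, 33]
Insertion path: 19 -> 37 -> 29 -> 36 -> 33
Result: insert 32 as left child of 33
Final tree (level order): [19, 1, 37, None, 14, 29, 41, None, None, 20, 36, None, None, None, None, 33, None, 32]


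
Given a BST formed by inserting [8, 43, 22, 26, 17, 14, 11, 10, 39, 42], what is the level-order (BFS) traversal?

Tree insertion order: [8, 43, 22, 26, 17, 14, 11, 10, 39, 42]
Tree (level-order array): [8, None, 43, 22, None, 17, 26, 14, None, None, 39, 11, None, None, 42, 10]
BFS from the root, enqueuing left then right child of each popped node:
  queue [8] -> pop 8, enqueue [43], visited so far: [8]
  queue [43] -> pop 43, enqueue [22], visited so far: [8, 43]
  queue [22] -> pop 22, enqueue [17, 26], visited so far: [8, 43, 22]
  queue [17, 26] -> pop 17, enqueue [14], visited so far: [8, 43, 22, 17]
  queue [26, 14] -> pop 26, enqueue [39], visited so far: [8, 43, 22, 17, 26]
  queue [14, 39] -> pop 14, enqueue [11], visited so far: [8, 43, 22, 17, 26, 14]
  queue [39, 11] -> pop 39, enqueue [42], visited so far: [8, 43, 22, 17, 26, 14, 39]
  queue [11, 42] -> pop 11, enqueue [10], visited so far: [8, 43, 22, 17, 26, 14, 39, 11]
  queue [42, 10] -> pop 42, enqueue [none], visited so far: [8, 43, 22, 17, 26, 14, 39, 11, 42]
  queue [10] -> pop 10, enqueue [none], visited so far: [8, 43, 22, 17, 26, 14, 39, 11, 42, 10]
Result: [8, 43, 22, 17, 26, 14, 39, 11, 42, 10]


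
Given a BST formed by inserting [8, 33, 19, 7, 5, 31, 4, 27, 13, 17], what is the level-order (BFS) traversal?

Tree insertion order: [8, 33, 19, 7, 5, 31, 4, 27, 13, 17]
Tree (level-order array): [8, 7, 33, 5, None, 19, None, 4, None, 13, 31, None, None, None, 17, 27]
BFS from the root, enqueuing left then right child of each popped node:
  queue [8] -> pop 8, enqueue [7, 33], visited so far: [8]
  queue [7, 33] -> pop 7, enqueue [5], visited so far: [8, 7]
  queue [33, 5] -> pop 33, enqueue [19], visited so far: [8, 7, 33]
  queue [5, 19] -> pop 5, enqueue [4], visited so far: [8, 7, 33, 5]
  queue [19, 4] -> pop 19, enqueue [13, 31], visited so far: [8, 7, 33, 5, 19]
  queue [4, 13, 31] -> pop 4, enqueue [none], visited so far: [8, 7, 33, 5, 19, 4]
  queue [13, 31] -> pop 13, enqueue [17], visited so far: [8, 7, 33, 5, 19, 4, 13]
  queue [31, 17] -> pop 31, enqueue [27], visited so far: [8, 7, 33, 5, 19, 4, 13, 31]
  queue [17, 27] -> pop 17, enqueue [none], visited so far: [8, 7, 33, 5, 19, 4, 13, 31, 17]
  queue [27] -> pop 27, enqueue [none], visited so far: [8, 7, 33, 5, 19, 4, 13, 31, 17, 27]
Result: [8, 7, 33, 5, 19, 4, 13, 31, 17, 27]


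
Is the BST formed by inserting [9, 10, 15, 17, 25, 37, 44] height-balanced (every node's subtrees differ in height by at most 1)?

Tree (level-order array): [9, None, 10, None, 15, None, 17, None, 25, None, 37, None, 44]
Definition: a tree is height-balanced if, at every node, |h(left) - h(right)| <= 1 (empty subtree has height -1).
Bottom-up per-node check:
  node 44: h_left=-1, h_right=-1, diff=0 [OK], height=0
  node 37: h_left=-1, h_right=0, diff=1 [OK], height=1
  node 25: h_left=-1, h_right=1, diff=2 [FAIL (|-1-1|=2 > 1)], height=2
  node 17: h_left=-1, h_right=2, diff=3 [FAIL (|-1-2|=3 > 1)], height=3
  node 15: h_left=-1, h_right=3, diff=4 [FAIL (|-1-3|=4 > 1)], height=4
  node 10: h_left=-1, h_right=4, diff=5 [FAIL (|-1-4|=5 > 1)], height=5
  node 9: h_left=-1, h_right=5, diff=6 [FAIL (|-1-5|=6 > 1)], height=6
Node 25 violates the condition: |-1 - 1| = 2 > 1.
Result: Not balanced


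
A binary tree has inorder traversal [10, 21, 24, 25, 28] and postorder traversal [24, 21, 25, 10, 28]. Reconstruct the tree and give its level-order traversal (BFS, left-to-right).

Inorder:   [10, 21, 24, 25, 28]
Postorder: [24, 21, 25, 10, 28]
Algorithm: postorder visits root last, so walk postorder right-to-left;
each value is the root of the current inorder slice — split it at that
value, recurse on the right subtree first, then the left.
Recursive splits:
  root=28; inorder splits into left=[10, 21, 24, 25], right=[]
  root=10; inorder splits into left=[], right=[21, 24, 25]
  root=25; inorder splits into left=[21, 24], right=[]
  root=21; inorder splits into left=[], right=[24]
  root=24; inorder splits into left=[], right=[]
Reconstructed level-order: [28, 10, 25, 21, 24]


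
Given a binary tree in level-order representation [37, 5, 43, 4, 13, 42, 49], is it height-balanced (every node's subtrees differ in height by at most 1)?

Tree (level-order array): [37, 5, 43, 4, 13, 42, 49]
Definition: a tree is height-balanced if, at every node, |h(left) - h(right)| <= 1 (empty subtree has height -1).
Bottom-up per-node check:
  node 4: h_left=-1, h_right=-1, diff=0 [OK], height=0
  node 13: h_left=-1, h_right=-1, diff=0 [OK], height=0
  node 5: h_left=0, h_right=0, diff=0 [OK], height=1
  node 42: h_left=-1, h_right=-1, diff=0 [OK], height=0
  node 49: h_left=-1, h_right=-1, diff=0 [OK], height=0
  node 43: h_left=0, h_right=0, diff=0 [OK], height=1
  node 37: h_left=1, h_right=1, diff=0 [OK], height=2
All nodes satisfy the balance condition.
Result: Balanced


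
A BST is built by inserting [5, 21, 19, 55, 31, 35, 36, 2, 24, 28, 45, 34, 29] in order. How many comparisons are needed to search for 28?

Search path for 28: 5 -> 21 -> 55 -> 31 -> 24 -> 28
Found: True
Comparisons: 6


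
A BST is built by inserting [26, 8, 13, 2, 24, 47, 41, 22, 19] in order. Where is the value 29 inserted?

Starting tree (level order): [26, 8, 47, 2, 13, 41, None, None, None, None, 24, None, None, 22, None, 19]
Insertion path: 26 -> 47 -> 41
Result: insert 29 as left child of 41
Final tree (level order): [26, 8, 47, 2, 13, 41, None, None, None, None, 24, 29, None, 22, None, None, None, 19]


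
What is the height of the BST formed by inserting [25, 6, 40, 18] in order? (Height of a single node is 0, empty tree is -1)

Insertion order: [25, 6, 40, 18]
Tree (level-order array): [25, 6, 40, None, 18]
Compute height bottom-up (empty subtree = -1):
  height(18) = 1 + max(-1, -1) = 0
  height(6) = 1 + max(-1, 0) = 1
  height(40) = 1 + max(-1, -1) = 0
  height(25) = 1 + max(1, 0) = 2
Height = 2


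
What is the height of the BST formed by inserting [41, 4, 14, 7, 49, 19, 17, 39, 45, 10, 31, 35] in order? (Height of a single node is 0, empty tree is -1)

Insertion order: [41, 4, 14, 7, 49, 19, 17, 39, 45, 10, 31, 35]
Tree (level-order array): [41, 4, 49, None, 14, 45, None, 7, 19, None, None, None, 10, 17, 39, None, None, None, None, 31, None, None, 35]
Compute height bottom-up (empty subtree = -1):
  height(10) = 1 + max(-1, -1) = 0
  height(7) = 1 + max(-1, 0) = 1
  height(17) = 1 + max(-1, -1) = 0
  height(35) = 1 + max(-1, -1) = 0
  height(31) = 1 + max(-1, 0) = 1
  height(39) = 1 + max(1, -1) = 2
  height(19) = 1 + max(0, 2) = 3
  height(14) = 1 + max(1, 3) = 4
  height(4) = 1 + max(-1, 4) = 5
  height(45) = 1 + max(-1, -1) = 0
  height(49) = 1 + max(0, -1) = 1
  height(41) = 1 + max(5, 1) = 6
Height = 6


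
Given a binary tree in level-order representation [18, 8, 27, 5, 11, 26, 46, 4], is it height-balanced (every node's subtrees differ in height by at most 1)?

Tree (level-order array): [18, 8, 27, 5, 11, 26, 46, 4]
Definition: a tree is height-balanced if, at every node, |h(left) - h(right)| <= 1 (empty subtree has height -1).
Bottom-up per-node check:
  node 4: h_left=-1, h_right=-1, diff=0 [OK], height=0
  node 5: h_left=0, h_right=-1, diff=1 [OK], height=1
  node 11: h_left=-1, h_right=-1, diff=0 [OK], height=0
  node 8: h_left=1, h_right=0, diff=1 [OK], height=2
  node 26: h_left=-1, h_right=-1, diff=0 [OK], height=0
  node 46: h_left=-1, h_right=-1, diff=0 [OK], height=0
  node 27: h_left=0, h_right=0, diff=0 [OK], height=1
  node 18: h_left=2, h_right=1, diff=1 [OK], height=3
All nodes satisfy the balance condition.
Result: Balanced


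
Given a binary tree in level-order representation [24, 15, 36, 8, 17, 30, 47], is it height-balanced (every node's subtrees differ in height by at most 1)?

Tree (level-order array): [24, 15, 36, 8, 17, 30, 47]
Definition: a tree is height-balanced if, at every node, |h(left) - h(right)| <= 1 (empty subtree has height -1).
Bottom-up per-node check:
  node 8: h_left=-1, h_right=-1, diff=0 [OK], height=0
  node 17: h_left=-1, h_right=-1, diff=0 [OK], height=0
  node 15: h_left=0, h_right=0, diff=0 [OK], height=1
  node 30: h_left=-1, h_right=-1, diff=0 [OK], height=0
  node 47: h_left=-1, h_right=-1, diff=0 [OK], height=0
  node 36: h_left=0, h_right=0, diff=0 [OK], height=1
  node 24: h_left=1, h_right=1, diff=0 [OK], height=2
All nodes satisfy the balance condition.
Result: Balanced


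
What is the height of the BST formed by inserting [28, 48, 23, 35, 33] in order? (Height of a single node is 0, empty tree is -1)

Insertion order: [28, 48, 23, 35, 33]
Tree (level-order array): [28, 23, 48, None, None, 35, None, 33]
Compute height bottom-up (empty subtree = -1):
  height(23) = 1 + max(-1, -1) = 0
  height(33) = 1 + max(-1, -1) = 0
  height(35) = 1 + max(0, -1) = 1
  height(48) = 1 + max(1, -1) = 2
  height(28) = 1 + max(0, 2) = 3
Height = 3


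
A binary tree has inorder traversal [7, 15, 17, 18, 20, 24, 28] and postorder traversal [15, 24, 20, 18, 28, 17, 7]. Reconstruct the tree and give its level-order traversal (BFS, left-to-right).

Inorder:   [7, 15, 17, 18, 20, 24, 28]
Postorder: [15, 24, 20, 18, 28, 17, 7]
Algorithm: postorder visits root last, so walk postorder right-to-left;
each value is the root of the current inorder slice — split it at that
value, recurse on the right subtree first, then the left.
Recursive splits:
  root=7; inorder splits into left=[], right=[15, 17, 18, 20, 24, 28]
  root=17; inorder splits into left=[15], right=[18, 20, 24, 28]
  root=28; inorder splits into left=[18, 20, 24], right=[]
  root=18; inorder splits into left=[], right=[20, 24]
  root=20; inorder splits into left=[], right=[24]
  root=24; inorder splits into left=[], right=[]
  root=15; inorder splits into left=[], right=[]
Reconstructed level-order: [7, 17, 15, 28, 18, 20, 24]


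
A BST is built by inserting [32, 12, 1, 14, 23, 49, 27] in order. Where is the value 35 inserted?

Starting tree (level order): [32, 12, 49, 1, 14, None, None, None, None, None, 23, None, 27]
Insertion path: 32 -> 49
Result: insert 35 as left child of 49
Final tree (level order): [32, 12, 49, 1, 14, 35, None, None, None, None, 23, None, None, None, 27]


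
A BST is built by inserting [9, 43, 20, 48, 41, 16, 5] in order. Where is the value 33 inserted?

Starting tree (level order): [9, 5, 43, None, None, 20, 48, 16, 41]
Insertion path: 9 -> 43 -> 20 -> 41
Result: insert 33 as left child of 41
Final tree (level order): [9, 5, 43, None, None, 20, 48, 16, 41, None, None, None, None, 33]


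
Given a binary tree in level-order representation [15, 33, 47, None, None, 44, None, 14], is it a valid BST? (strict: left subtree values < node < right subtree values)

Level-order array: [15, 33, 47, None, None, 44, None, 14]
Validate using subtree bounds (lo, hi): at each node, require lo < value < hi,
then recurse left with hi=value and right with lo=value.
Preorder trace (stopping at first violation):
  at node 15 with bounds (-inf, +inf): OK
  at node 33 with bounds (-inf, 15): VIOLATION
Node 33 violates its bound: not (-inf < 33 < 15).
Result: Not a valid BST


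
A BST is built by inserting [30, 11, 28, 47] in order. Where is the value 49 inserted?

Starting tree (level order): [30, 11, 47, None, 28]
Insertion path: 30 -> 47
Result: insert 49 as right child of 47
Final tree (level order): [30, 11, 47, None, 28, None, 49]


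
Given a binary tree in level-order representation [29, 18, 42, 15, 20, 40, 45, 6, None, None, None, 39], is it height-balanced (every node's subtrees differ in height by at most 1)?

Tree (level-order array): [29, 18, 42, 15, 20, 40, 45, 6, None, None, None, 39]
Definition: a tree is height-balanced if, at every node, |h(left) - h(right)| <= 1 (empty subtree has height -1).
Bottom-up per-node check:
  node 6: h_left=-1, h_right=-1, diff=0 [OK], height=0
  node 15: h_left=0, h_right=-1, diff=1 [OK], height=1
  node 20: h_left=-1, h_right=-1, diff=0 [OK], height=0
  node 18: h_left=1, h_right=0, diff=1 [OK], height=2
  node 39: h_left=-1, h_right=-1, diff=0 [OK], height=0
  node 40: h_left=0, h_right=-1, diff=1 [OK], height=1
  node 45: h_left=-1, h_right=-1, diff=0 [OK], height=0
  node 42: h_left=1, h_right=0, diff=1 [OK], height=2
  node 29: h_left=2, h_right=2, diff=0 [OK], height=3
All nodes satisfy the balance condition.
Result: Balanced


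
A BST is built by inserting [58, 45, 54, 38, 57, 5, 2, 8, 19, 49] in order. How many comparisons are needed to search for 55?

Search path for 55: 58 -> 45 -> 54 -> 57
Found: False
Comparisons: 4


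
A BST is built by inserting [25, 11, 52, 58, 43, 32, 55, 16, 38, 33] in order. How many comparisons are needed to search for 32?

Search path for 32: 25 -> 52 -> 43 -> 32
Found: True
Comparisons: 4


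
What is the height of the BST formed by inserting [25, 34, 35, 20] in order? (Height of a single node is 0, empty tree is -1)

Insertion order: [25, 34, 35, 20]
Tree (level-order array): [25, 20, 34, None, None, None, 35]
Compute height bottom-up (empty subtree = -1):
  height(20) = 1 + max(-1, -1) = 0
  height(35) = 1 + max(-1, -1) = 0
  height(34) = 1 + max(-1, 0) = 1
  height(25) = 1 + max(0, 1) = 2
Height = 2


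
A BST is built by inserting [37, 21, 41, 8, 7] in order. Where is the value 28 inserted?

Starting tree (level order): [37, 21, 41, 8, None, None, None, 7]
Insertion path: 37 -> 21
Result: insert 28 as right child of 21
Final tree (level order): [37, 21, 41, 8, 28, None, None, 7]


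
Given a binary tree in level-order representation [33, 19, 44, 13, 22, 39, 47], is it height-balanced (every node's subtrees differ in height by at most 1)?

Tree (level-order array): [33, 19, 44, 13, 22, 39, 47]
Definition: a tree is height-balanced if, at every node, |h(left) - h(right)| <= 1 (empty subtree has height -1).
Bottom-up per-node check:
  node 13: h_left=-1, h_right=-1, diff=0 [OK], height=0
  node 22: h_left=-1, h_right=-1, diff=0 [OK], height=0
  node 19: h_left=0, h_right=0, diff=0 [OK], height=1
  node 39: h_left=-1, h_right=-1, diff=0 [OK], height=0
  node 47: h_left=-1, h_right=-1, diff=0 [OK], height=0
  node 44: h_left=0, h_right=0, diff=0 [OK], height=1
  node 33: h_left=1, h_right=1, diff=0 [OK], height=2
All nodes satisfy the balance condition.
Result: Balanced


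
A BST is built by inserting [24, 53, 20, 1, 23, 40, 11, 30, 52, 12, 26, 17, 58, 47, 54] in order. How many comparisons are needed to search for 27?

Search path for 27: 24 -> 53 -> 40 -> 30 -> 26
Found: False
Comparisons: 5


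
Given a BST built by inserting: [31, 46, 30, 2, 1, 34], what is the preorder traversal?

Tree insertion order: [31, 46, 30, 2, 1, 34]
Tree (level-order array): [31, 30, 46, 2, None, 34, None, 1]
Preorder traversal: [31, 30, 2, 1, 46, 34]


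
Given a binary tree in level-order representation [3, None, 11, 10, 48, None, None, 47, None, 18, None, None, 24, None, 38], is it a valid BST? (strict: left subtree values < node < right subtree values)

Level-order array: [3, None, 11, 10, 48, None, None, 47, None, 18, None, None, 24, None, 38]
Validate using subtree bounds (lo, hi): at each node, require lo < value < hi,
then recurse left with hi=value and right with lo=value.
Preorder trace (stopping at first violation):
  at node 3 with bounds (-inf, +inf): OK
  at node 11 with bounds (3, +inf): OK
  at node 10 with bounds (3, 11): OK
  at node 48 with bounds (11, +inf): OK
  at node 47 with bounds (11, 48): OK
  at node 18 with bounds (11, 47): OK
  at node 24 with bounds (18, 47): OK
  at node 38 with bounds (24, 47): OK
No violation found at any node.
Result: Valid BST


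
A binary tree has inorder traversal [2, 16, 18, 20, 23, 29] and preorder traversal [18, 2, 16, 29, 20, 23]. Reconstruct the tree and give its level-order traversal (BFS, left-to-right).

Inorder:  [2, 16, 18, 20, 23, 29]
Preorder: [18, 2, 16, 29, 20, 23]
Algorithm: preorder visits root first, so consume preorder in order;
for each root, split the current inorder slice at that value into
left-subtree inorder and right-subtree inorder, then recurse.
Recursive splits:
  root=18; inorder splits into left=[2, 16], right=[20, 23, 29]
  root=2; inorder splits into left=[], right=[16]
  root=16; inorder splits into left=[], right=[]
  root=29; inorder splits into left=[20, 23], right=[]
  root=20; inorder splits into left=[], right=[23]
  root=23; inorder splits into left=[], right=[]
Reconstructed level-order: [18, 2, 29, 16, 20, 23]


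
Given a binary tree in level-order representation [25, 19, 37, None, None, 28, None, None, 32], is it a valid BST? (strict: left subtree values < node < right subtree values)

Level-order array: [25, 19, 37, None, None, 28, None, None, 32]
Validate using subtree bounds (lo, hi): at each node, require lo < value < hi,
then recurse left with hi=value and right with lo=value.
Preorder trace (stopping at first violation):
  at node 25 with bounds (-inf, +inf): OK
  at node 19 with bounds (-inf, 25): OK
  at node 37 with bounds (25, +inf): OK
  at node 28 with bounds (25, 37): OK
  at node 32 with bounds (28, 37): OK
No violation found at any node.
Result: Valid BST


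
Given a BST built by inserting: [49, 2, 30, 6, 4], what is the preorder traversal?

Tree insertion order: [49, 2, 30, 6, 4]
Tree (level-order array): [49, 2, None, None, 30, 6, None, 4]
Preorder traversal: [49, 2, 30, 6, 4]


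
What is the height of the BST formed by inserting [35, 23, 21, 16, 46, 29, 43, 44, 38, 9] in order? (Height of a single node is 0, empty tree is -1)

Insertion order: [35, 23, 21, 16, 46, 29, 43, 44, 38, 9]
Tree (level-order array): [35, 23, 46, 21, 29, 43, None, 16, None, None, None, 38, 44, 9]
Compute height bottom-up (empty subtree = -1):
  height(9) = 1 + max(-1, -1) = 0
  height(16) = 1 + max(0, -1) = 1
  height(21) = 1 + max(1, -1) = 2
  height(29) = 1 + max(-1, -1) = 0
  height(23) = 1 + max(2, 0) = 3
  height(38) = 1 + max(-1, -1) = 0
  height(44) = 1 + max(-1, -1) = 0
  height(43) = 1 + max(0, 0) = 1
  height(46) = 1 + max(1, -1) = 2
  height(35) = 1 + max(3, 2) = 4
Height = 4


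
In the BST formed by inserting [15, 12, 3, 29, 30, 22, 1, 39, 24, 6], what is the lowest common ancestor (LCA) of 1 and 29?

Tree insertion order: [15, 12, 3, 29, 30, 22, 1, 39, 24, 6]
Tree (level-order array): [15, 12, 29, 3, None, 22, 30, 1, 6, None, 24, None, 39]
In a BST, the LCA of p=1, q=29 is the first node v on the
root-to-leaf path with p <= v <= q (go left if both < v, right if both > v).
Walk from root:
  at 15: 1 <= 15 <= 29, this is the LCA
LCA = 15


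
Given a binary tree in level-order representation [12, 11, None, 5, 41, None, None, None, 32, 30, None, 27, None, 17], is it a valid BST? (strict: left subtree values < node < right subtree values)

Level-order array: [12, 11, None, 5, 41, None, None, None, 32, 30, None, 27, None, 17]
Validate using subtree bounds (lo, hi): at each node, require lo < value < hi,
then recurse left with hi=value and right with lo=value.
Preorder trace (stopping at first violation):
  at node 12 with bounds (-inf, +inf): OK
  at node 11 with bounds (-inf, 12): OK
  at node 5 with bounds (-inf, 11): OK
  at node 41 with bounds (11, 12): VIOLATION
Node 41 violates its bound: not (11 < 41 < 12).
Result: Not a valid BST


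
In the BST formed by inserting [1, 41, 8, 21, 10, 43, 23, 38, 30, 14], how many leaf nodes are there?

Tree built from: [1, 41, 8, 21, 10, 43, 23, 38, 30, 14]
Tree (level-order array): [1, None, 41, 8, 43, None, 21, None, None, 10, 23, None, 14, None, 38, None, None, 30]
Rule: A leaf has 0 children.
Per-node child counts:
  node 1: 1 child(ren)
  node 41: 2 child(ren)
  node 8: 1 child(ren)
  node 21: 2 child(ren)
  node 10: 1 child(ren)
  node 14: 0 child(ren)
  node 23: 1 child(ren)
  node 38: 1 child(ren)
  node 30: 0 child(ren)
  node 43: 0 child(ren)
Matching nodes: [14, 30, 43]
Count of leaf nodes: 3


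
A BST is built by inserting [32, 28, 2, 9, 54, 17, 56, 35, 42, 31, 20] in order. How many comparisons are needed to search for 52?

Search path for 52: 32 -> 54 -> 35 -> 42
Found: False
Comparisons: 4


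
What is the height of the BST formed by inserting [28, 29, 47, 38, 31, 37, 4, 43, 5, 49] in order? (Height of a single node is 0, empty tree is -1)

Insertion order: [28, 29, 47, 38, 31, 37, 4, 43, 5, 49]
Tree (level-order array): [28, 4, 29, None, 5, None, 47, None, None, 38, 49, 31, 43, None, None, None, 37]
Compute height bottom-up (empty subtree = -1):
  height(5) = 1 + max(-1, -1) = 0
  height(4) = 1 + max(-1, 0) = 1
  height(37) = 1 + max(-1, -1) = 0
  height(31) = 1 + max(-1, 0) = 1
  height(43) = 1 + max(-1, -1) = 0
  height(38) = 1 + max(1, 0) = 2
  height(49) = 1 + max(-1, -1) = 0
  height(47) = 1 + max(2, 0) = 3
  height(29) = 1 + max(-1, 3) = 4
  height(28) = 1 + max(1, 4) = 5
Height = 5
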